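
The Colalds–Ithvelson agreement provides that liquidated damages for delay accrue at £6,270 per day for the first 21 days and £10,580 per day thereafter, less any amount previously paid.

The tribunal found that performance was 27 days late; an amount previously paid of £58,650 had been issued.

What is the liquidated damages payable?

£136,500

First 21 days: 21 × £6,270 = £131,670
Remaining days: (27 − 21) × £10,580 = £63,480
Accrued per-day damages: £131,670 + £63,480 = £195,150
Less amount previously paid: £195,150 − £58,650 = £136,500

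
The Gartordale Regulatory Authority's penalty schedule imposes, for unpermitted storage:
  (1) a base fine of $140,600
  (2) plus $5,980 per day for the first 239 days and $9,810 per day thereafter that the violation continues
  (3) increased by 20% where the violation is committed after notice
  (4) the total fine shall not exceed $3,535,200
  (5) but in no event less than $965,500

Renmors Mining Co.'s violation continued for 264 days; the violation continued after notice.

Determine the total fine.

First 239 days: 239 × $5,980 = $1,429,220
Remaining days: (264 − 239) × $9,810 = $245,250
Per-day component: $1,429,220 + $245,250 = $1,674,470
Base plus per-day: $140,600 + $1,674,470 = $1,815,070
Enhancement: 20% of $1,815,070 = $363,014
Enhanced fine: $1,815,070 + $363,014 = $2,178,084
Cap at $3,535,200: $2,178,084 is within the cap, no reduction.
Minimum $965,500: $2,178,084 meets the minimum, no increase.

$2,178,084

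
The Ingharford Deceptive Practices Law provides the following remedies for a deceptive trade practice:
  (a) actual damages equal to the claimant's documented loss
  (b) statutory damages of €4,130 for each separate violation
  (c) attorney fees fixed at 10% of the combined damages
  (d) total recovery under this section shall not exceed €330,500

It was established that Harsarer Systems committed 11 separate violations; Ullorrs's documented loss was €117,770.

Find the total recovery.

Statutory damages: 11 × €4,130 = €45,430
Combined damages: €117,770 + €45,430 = €163,200
Attorney fees: 10% of €163,200 = €16,320
Total before cap: €163,200 + €16,320 = €179,520
Cap at €330,500: €179,520 is within the cap, no reduction.

Total recovery: €179,520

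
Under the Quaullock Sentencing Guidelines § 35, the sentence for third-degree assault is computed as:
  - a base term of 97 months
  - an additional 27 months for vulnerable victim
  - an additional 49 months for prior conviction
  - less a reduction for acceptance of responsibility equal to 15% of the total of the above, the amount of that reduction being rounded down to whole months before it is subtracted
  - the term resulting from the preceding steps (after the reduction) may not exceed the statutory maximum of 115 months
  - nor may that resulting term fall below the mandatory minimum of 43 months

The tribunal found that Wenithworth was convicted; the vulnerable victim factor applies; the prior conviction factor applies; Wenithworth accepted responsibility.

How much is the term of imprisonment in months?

Vulnerable victim enhancement: +27 months
Prior conviction enhancement: +49 months
Adjusted term: 97 months + 27 months + 49 months = 173 months
Acceptance of responsibility reduction: 15% of 173 months = 25 months (rounded down)
After reduction: 173 − 25 = 148 months
Cap at 115 months: 148 months exceeds the cap → 115 months
Minimum 43 months: 115 months meets the minimum, no increase.

115 months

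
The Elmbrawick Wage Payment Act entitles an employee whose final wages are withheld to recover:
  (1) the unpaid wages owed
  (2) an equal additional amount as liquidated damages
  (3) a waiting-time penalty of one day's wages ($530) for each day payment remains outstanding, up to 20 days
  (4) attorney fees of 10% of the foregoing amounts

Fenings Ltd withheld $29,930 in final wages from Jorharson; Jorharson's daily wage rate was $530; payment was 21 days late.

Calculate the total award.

Liquidated damages (equal amount): $29,930
Penalty days: min(21, 20) = 20
Waiting-time penalty: 20 × $530 = $10,600
Subtotal: $29,930 + $29,930 + $10,600 = $70,460
Attorney fees: 10% of $70,460 = $7,046
Total award: $70,460 + $7,046 = $77,506

Total award: $77,506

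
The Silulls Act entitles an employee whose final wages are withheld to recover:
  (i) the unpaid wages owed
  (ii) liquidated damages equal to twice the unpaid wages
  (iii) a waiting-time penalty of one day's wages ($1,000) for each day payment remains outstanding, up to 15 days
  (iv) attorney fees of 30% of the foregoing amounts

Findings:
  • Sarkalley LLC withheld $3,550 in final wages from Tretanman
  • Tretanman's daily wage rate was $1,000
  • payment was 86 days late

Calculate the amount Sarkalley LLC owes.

Doubled: 2 × $3,550 = $7,100
Penalty days: min(86, 15) = 15
Waiting-time penalty: 15 × $1,000 = $15,000
Subtotal: $3,550 + $7,100 + $15,000 = $25,650
Attorney fees: 30% of $25,650 = $7,695
Total award: $25,650 + $7,695 = $33,345

$33,345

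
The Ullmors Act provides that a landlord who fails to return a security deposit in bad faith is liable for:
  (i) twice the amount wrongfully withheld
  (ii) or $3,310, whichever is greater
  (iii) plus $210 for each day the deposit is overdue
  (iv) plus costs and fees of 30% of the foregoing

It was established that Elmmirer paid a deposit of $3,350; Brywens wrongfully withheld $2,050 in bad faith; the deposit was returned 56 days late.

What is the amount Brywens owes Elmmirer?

$20,618

Doubled: 2 × $2,050 = $4,100
Minimum $3,310: $4,100 meets the minimum, no increase.
Late-return penalty: 56 × $210 = $11,760
Damages plus late penalty: $4,100 + $11,760 = $15,860
Costs and fees: 30% of $15,860 = $4,758
Total recovery: $15,860 + $4,758 = $20,618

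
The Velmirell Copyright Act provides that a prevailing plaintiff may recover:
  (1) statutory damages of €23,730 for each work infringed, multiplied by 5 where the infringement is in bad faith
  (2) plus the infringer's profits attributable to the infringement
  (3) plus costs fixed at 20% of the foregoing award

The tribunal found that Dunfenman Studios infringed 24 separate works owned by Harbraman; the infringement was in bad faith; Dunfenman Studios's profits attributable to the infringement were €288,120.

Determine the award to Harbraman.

Statutory damages: 24 × €23,730 = €569,520
Multiplied by 5: 5 × €569,520 = €2,847,600
Combined award: €2,847,600 + €288,120 = €3,135,720
Costs: 20% of €3,135,720 = €627,144
Award plus costs: €3,135,720 + €627,144 = €3,762,864

€3,762,864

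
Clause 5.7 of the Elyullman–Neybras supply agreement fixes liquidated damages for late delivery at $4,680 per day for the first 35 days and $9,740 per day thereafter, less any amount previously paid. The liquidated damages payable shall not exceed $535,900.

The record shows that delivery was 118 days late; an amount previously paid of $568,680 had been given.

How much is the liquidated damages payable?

Liquidated damages: $403,540

First 35 days: 35 × $4,680 = $163,800
Remaining days: (118 − 35) × $9,740 = $808,420
Accrued per-day damages: $163,800 + $808,420 = $972,220
Less amount previously paid: $972,220 − $568,680 = $403,540
Cap at $535,900: $403,540 is within the cap, no reduction.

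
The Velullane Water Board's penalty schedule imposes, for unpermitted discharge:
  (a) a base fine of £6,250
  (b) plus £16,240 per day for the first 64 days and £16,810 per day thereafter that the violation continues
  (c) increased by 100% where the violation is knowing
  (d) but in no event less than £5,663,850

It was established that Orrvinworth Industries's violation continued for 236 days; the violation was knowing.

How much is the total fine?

First 64 days: 64 × £16,240 = £1,039,360
Remaining days: (236 − 64) × £16,810 = £2,891,320
Per-day component: £1,039,360 + £2,891,320 = £3,930,680
Base plus per-day: £6,250 + £3,930,680 = £3,936,930
Enhancement: 100% of £3,936,930 = £3,936,930
Enhanced fine: £3,936,930 + £3,936,930 = £7,873,860
Minimum £5,663,850: £7,873,860 meets the minimum, no increase.

£7,873,860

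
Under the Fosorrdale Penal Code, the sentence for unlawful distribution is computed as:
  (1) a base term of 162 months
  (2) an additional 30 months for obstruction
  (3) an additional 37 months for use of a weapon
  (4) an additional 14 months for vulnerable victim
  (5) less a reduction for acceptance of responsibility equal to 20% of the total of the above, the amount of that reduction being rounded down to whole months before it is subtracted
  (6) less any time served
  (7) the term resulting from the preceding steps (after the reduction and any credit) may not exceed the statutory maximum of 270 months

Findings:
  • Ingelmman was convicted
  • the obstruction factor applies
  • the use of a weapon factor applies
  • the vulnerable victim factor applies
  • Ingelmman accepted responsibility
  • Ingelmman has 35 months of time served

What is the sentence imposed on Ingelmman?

Sentence: 160 months

Obstruction enhancement: +30 months
Use of a weapon enhancement: +37 months
Vulnerable victim enhancement: +14 months
Adjusted term: 162 months + 30 months + 37 months + 14 months = 243 months
Acceptance of responsibility reduction: 20% of 243 months = 48 months (rounded down)
After reduction: 243 − 48 = 195 months
Less time served: 195 months − 35 months = 160 months
Cap at 270 months: 160 months is within the cap, no reduction.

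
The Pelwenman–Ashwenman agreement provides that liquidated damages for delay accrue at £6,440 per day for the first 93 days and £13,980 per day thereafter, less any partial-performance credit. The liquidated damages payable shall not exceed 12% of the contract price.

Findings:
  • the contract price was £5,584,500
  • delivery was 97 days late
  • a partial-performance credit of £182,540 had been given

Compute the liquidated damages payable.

£472,300

First 93 days: 93 × £6,440 = £598,920
Remaining days: (97 − 93) × £13,980 = £55,920
Accrued per-day damages: £598,920 + £55,920 = £654,840
Less partial-performance credit: £654,840 − £182,540 = £472,300
Cap: 12% of £5,584,500 = £670,140
Cap at £670,140: £472,300 is within the cap, no reduction.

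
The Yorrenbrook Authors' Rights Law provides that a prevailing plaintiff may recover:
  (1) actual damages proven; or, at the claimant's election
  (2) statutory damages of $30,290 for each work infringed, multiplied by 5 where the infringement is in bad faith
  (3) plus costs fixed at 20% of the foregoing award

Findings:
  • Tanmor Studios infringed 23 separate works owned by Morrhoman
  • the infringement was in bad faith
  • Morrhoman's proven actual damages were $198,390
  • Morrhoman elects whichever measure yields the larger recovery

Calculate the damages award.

$4,180,020

Statutory damages: 23 × $30,290 = $696,670
Multiplied by 5: 5 × $696,670 = $3,483,350
Greater of actual damages ($198,390) or enhanced statutory damages ($3,483,350): $3,483,350
Costs: 20% of $3,483,350 = $696,670
Award plus costs: $3,483,350 + $696,670 = $4,180,020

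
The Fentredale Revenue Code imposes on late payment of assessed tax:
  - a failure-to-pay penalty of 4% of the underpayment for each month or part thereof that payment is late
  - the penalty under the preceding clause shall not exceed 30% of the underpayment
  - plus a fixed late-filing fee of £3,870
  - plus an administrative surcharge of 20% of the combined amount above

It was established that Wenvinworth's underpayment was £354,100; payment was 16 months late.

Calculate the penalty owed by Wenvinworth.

Accrued rate: 4% × 16 = 64%, capped at 30% → 30%
Failure-to-pay penalty: 30% of £354,100 = £106,230
Penalty before surcharge: £106,230 + £3,870 = £110,100
Administrative surcharge: 20% of £110,100 = £22,020
Total penalty: £110,100 + £22,020 = £132,120

£132,120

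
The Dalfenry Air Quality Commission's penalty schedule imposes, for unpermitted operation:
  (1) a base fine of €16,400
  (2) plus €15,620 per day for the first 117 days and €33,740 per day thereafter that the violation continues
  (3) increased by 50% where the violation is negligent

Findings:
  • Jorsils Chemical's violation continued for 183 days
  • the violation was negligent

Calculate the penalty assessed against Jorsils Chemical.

€6,106,170

First 117 days: 117 × €15,620 = €1,827,540
Remaining days: (183 − 117) × €33,740 = €2,226,840
Per-day component: €1,827,540 + €2,226,840 = €4,054,380
Base plus per-day: €16,400 + €4,054,380 = €4,070,780
Enhancement: 50% of €4,070,780 = €2,035,390
Enhanced fine: €4,070,780 + €2,035,390 = €6,106,170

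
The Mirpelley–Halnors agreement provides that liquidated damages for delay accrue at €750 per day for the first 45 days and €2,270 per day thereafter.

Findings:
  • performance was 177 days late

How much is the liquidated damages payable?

Liquidated damages: €333,390

First 45 days: 45 × €750 = €33,750
Remaining days: (177 − 45) × €2,270 = €299,640
Accrued per-day damages: €33,750 + €299,640 = €333,390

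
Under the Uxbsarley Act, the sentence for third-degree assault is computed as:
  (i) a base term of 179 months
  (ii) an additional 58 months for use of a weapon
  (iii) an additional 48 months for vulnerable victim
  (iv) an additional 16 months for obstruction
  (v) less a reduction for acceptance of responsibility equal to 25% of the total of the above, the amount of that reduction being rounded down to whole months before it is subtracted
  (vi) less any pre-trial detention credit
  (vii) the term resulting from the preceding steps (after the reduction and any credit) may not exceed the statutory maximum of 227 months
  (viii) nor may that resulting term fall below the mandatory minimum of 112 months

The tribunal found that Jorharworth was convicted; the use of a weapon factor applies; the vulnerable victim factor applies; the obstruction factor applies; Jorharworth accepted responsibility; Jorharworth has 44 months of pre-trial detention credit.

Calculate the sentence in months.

Use of a weapon enhancement: +58 months
Vulnerable victim enhancement: +48 months
Obstruction enhancement: +16 months
Adjusted term: 179 months + 58 months + 48 months + 16 months = 301 months
Acceptance of responsibility reduction: 25% of 301 months = 75 months (rounded down)
After reduction: 301 − 75 = 226 months
Less pre-trial detention credit: 226 months − 44 months = 182 months
Cap at 227 months: 182 months is within the cap, no reduction.
Minimum 112 months: 182 months meets the minimum, no increase.

182 months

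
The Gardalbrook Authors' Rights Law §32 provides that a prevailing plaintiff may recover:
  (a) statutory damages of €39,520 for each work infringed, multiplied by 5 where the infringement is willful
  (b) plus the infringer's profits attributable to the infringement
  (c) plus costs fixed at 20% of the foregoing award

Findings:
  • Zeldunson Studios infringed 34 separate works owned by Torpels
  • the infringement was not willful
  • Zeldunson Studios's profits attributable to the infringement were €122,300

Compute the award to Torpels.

Statutory damages: 34 × €39,520 = €1,343,680
Infringement not willful: no ×5 enhancement.
Combined award: €1,343,680 + €122,300 = €1,465,980
Costs: 20% of €1,465,980 = €293,196
Award plus costs: €1,465,980 + €293,196 = €1,759,176

Award: €1,759,176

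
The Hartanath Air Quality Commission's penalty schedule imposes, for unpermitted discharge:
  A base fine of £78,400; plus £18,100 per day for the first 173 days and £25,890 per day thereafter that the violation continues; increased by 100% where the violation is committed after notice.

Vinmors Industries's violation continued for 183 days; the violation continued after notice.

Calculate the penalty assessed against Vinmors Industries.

First 173 days: 173 × £18,100 = £3,131,300
Remaining days: (183 − 173) × £25,890 = £258,900
Per-day component: £3,131,300 + £258,900 = £3,390,200
Base plus per-day: £78,400 + £3,390,200 = £3,468,600
Enhancement: 100% of £3,468,600 = £3,468,600
Enhanced fine: £3,468,600 + £3,468,600 = £6,937,200

£6,937,200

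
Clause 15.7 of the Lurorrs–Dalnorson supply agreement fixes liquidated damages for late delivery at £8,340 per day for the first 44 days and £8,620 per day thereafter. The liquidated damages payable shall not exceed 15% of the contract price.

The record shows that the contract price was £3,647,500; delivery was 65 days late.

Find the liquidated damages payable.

First 44 days: 44 × £8,340 = £366,960
Remaining days: (65 − 44) × £8,620 = £181,020
Accrued per-day damages: £366,960 + £181,020 = £547,980
Cap: 15% of £3,647,500 = £547,125
Cap at £547,125: £547,980 exceeds the cap → £547,125

£547,125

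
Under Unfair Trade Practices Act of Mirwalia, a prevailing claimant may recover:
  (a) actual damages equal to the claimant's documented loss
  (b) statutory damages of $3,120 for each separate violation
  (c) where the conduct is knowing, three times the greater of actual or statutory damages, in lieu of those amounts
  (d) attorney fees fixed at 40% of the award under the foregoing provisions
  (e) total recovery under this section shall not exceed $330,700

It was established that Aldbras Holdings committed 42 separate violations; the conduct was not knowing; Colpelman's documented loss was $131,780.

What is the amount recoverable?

Total recovery: $330,700

Statutory damages: 42 × $3,120 = $131,040
Conduct not knowing: the in-lieu enhancement does not apply.
Actual plus statutory damages: $131,780 + $131,040 = $262,820
Attorney fees: 40% of $262,820 = $105,128
Total before cap: $262,820 + $105,128 = $367,948
Cap at $330,700: $367,948 exceeds the cap → $330,700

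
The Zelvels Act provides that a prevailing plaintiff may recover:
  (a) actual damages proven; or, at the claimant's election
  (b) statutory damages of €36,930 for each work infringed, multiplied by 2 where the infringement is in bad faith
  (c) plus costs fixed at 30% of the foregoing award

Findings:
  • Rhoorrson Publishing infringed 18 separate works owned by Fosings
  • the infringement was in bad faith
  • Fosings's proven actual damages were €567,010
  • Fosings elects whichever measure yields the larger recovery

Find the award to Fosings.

Statutory damages: 18 × €36,930 = €664,740
Doubled: 2 × €664,740 = €1,329,480
Greater of actual damages (€567,010) or enhanced statutory damages (€1,329,480): €1,329,480
Costs: 30% of €1,329,480 = €398,844
Award plus costs: €1,329,480 + €398,844 = €1,728,324

€1,728,324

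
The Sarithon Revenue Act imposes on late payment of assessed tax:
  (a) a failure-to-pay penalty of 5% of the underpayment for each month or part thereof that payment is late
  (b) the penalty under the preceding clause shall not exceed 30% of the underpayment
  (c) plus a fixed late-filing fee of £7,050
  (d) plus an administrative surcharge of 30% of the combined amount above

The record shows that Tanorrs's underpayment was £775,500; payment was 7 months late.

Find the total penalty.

£311,610

Accrued rate: 5% × 7 = 35%, capped at 30% → 30%
Failure-to-pay penalty: 30% of £775,500 = £232,650
Penalty before surcharge: £232,650 + £7,050 = £239,700
Administrative surcharge: 30% of £239,700 = £71,910
Total penalty: £239,700 + £71,910 = £311,610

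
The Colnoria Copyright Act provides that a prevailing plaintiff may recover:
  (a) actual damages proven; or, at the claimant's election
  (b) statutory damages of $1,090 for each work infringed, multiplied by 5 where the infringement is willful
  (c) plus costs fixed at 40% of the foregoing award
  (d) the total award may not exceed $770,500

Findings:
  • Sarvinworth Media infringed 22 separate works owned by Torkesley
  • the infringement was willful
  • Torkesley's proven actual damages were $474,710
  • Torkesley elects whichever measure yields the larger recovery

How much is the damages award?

Statutory damages: 22 × $1,090 = $23,980
Multiplied by 5: 5 × $23,980 = $119,900
Greater of actual damages ($474,710) or enhanced statutory damages ($119,900): $474,710
Costs: 40% of $474,710 = $189,884
Award plus costs: $474,710 + $189,884 = $664,594
Cap at $770,500: $664,594 is within the cap, no reduction.

$664,594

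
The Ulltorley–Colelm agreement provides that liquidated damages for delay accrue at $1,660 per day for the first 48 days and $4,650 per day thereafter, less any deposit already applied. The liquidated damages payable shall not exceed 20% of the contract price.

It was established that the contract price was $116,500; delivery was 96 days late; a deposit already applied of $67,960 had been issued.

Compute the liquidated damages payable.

Liquidated damages: $23,300

First 48 days: 48 × $1,660 = $79,680
Remaining days: (96 − 48) × $4,650 = $223,200
Accrued per-day damages: $79,680 + $223,200 = $302,880
Less deposit already applied: $302,880 − $67,960 = $234,920
Cap: 20% of $116,500 = $23,300
Cap at $23,300: $234,920 exceeds the cap → $23,300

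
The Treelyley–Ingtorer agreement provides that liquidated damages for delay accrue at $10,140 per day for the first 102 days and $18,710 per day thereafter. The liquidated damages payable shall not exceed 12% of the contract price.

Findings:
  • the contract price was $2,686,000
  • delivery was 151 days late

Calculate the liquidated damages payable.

First 102 days: 102 × $10,140 = $1,034,280
Remaining days: (151 − 102) × $18,710 = $916,790
Accrued per-day damages: $1,034,280 + $916,790 = $1,951,070
Cap: 12% of $2,686,000 = $322,320
Cap at $322,320: $1,951,070 exceeds the cap → $322,320

$322,320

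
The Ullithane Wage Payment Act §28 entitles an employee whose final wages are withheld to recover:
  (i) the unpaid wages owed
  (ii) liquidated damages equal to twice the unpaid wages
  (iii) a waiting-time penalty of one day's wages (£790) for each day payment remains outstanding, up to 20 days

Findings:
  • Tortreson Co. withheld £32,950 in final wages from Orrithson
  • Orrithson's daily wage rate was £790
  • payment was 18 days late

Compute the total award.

£113,070

Doubled: 2 × £32,950 = £65,900
Penalty days: min(18, 20) = 18
Waiting-time penalty: 18 × £790 = £14,220
Total award: £32,950 + £65,900 + £14,220 = £113,070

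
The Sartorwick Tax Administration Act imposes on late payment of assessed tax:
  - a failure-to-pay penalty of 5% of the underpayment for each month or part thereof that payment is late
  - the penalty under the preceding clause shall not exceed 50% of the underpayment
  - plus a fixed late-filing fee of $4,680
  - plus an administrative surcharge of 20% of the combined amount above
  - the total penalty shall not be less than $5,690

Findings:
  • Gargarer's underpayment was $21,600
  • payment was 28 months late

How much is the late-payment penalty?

$18,576

Accrued rate: 5% × 28 = 140%, capped at 50% → 50%
Failure-to-pay penalty: 50% of $21,600 = $10,800
Penalty before surcharge: $10,800 + $4,680 = $15,480
Administrative surcharge: 20% of $15,480 = $3,096
Total penalty: $15,480 + $3,096 = $18,576
Minimum $5,690: $18,576 meets the minimum, no increase.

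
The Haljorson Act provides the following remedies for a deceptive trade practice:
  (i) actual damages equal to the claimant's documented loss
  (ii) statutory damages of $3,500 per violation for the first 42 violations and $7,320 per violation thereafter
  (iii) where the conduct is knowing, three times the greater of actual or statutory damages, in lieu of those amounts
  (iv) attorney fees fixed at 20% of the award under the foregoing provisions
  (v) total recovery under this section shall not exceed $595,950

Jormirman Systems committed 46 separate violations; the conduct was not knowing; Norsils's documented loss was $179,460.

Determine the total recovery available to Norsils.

First 42 violations: 42 × $3,500 = $147,000
Remaining violations: (46 − 42) × $7,320 = $29,280
Statutory damages: $147,000 + $29,280 = $176,280
Conduct not knowing: the in-lieu enhancement does not apply.
Actual plus statutory damages: $179,460 + $176,280 = $355,740
Attorney fees: 20% of $355,740 = $71,148
Total before cap: $355,740 + $71,148 = $426,888
Cap at $595,950: $426,888 is within the cap, no reduction.

$426,888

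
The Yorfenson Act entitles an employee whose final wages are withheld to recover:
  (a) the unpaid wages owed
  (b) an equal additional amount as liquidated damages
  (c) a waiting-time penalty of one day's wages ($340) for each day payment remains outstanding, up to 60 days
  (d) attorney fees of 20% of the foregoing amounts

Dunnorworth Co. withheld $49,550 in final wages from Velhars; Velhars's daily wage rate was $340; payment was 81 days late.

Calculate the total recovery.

Liquidated damages (equal amount): $49,550
Penalty days: min(81, 60) = 60
Waiting-time penalty: 60 × $340 = $20,400
Subtotal: $49,550 + $49,550 + $20,400 = $119,500
Attorney fees: 20% of $119,500 = $23,900
Total award: $119,500 + $23,900 = $143,400

$143,400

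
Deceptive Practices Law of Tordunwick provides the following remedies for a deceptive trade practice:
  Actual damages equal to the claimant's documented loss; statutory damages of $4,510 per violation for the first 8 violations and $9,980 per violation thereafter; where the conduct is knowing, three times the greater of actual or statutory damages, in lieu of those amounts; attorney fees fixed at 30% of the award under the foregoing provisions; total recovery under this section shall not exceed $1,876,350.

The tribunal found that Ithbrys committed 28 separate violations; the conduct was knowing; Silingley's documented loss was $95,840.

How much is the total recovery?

First 8 violations: 8 × $4,510 = $36,080
Remaining violations: (28 − 8) × $9,980 = $199,600
Statutory damages: $36,080 + $199,600 = $235,680
Greater of actual damages ($95,840) or statutory damages ($235,680): $235,680
Trebled: 3 × $235,680 = $707,040
Attorney fees: 30% of $707,040 = $212,112
Total before cap: $707,040 + $212,112 = $919,152
Cap at $1,876,350: $919,152 is within the cap, no reduction.

$919,152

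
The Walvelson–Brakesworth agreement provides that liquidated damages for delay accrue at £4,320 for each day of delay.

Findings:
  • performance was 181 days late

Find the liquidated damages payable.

Per-day damages: 181 × £4,320 = £781,920

Liquidated damages: £781,920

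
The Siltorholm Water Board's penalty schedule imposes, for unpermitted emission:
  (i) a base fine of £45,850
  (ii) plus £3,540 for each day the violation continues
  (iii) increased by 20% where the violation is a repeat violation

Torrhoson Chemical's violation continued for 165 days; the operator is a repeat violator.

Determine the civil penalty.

Civil penalty: £755,940

Per-day component: 165 × £3,540 = £584,100
Base plus per-day: £45,850 + £584,100 = £629,950
Enhancement: 20% of £629,950 = £125,990
Enhanced fine: £629,950 + £125,990 = £755,940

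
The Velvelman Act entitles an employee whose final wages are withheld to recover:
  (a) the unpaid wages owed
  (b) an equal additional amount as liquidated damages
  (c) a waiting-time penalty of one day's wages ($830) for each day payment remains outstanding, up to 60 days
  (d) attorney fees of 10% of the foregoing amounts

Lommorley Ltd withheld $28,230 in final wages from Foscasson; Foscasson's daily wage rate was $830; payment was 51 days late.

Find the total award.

Liquidated damages (equal amount): $28,230
Penalty days: min(51, 60) = 51
Waiting-time penalty: 51 × $830 = $42,330
Subtotal: $28,230 + $28,230 + $42,330 = $98,790
Attorney fees: 10% of $98,790 = $9,879
Total award: $98,790 + $9,879 = $108,669

Total award: $108,669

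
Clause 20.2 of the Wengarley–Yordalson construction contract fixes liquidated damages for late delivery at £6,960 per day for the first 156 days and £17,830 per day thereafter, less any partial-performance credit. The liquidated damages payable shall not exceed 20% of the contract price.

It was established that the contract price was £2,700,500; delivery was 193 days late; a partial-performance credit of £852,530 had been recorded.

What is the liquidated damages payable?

Liquidated damages: £540,100

First 156 days: 156 × £6,960 = £1,085,760
Remaining days: (193 − 156) × £17,830 = £659,710
Accrued per-day damages: £1,085,760 + £659,710 = £1,745,470
Less partial-performance credit: £1,745,470 − £852,530 = £892,940
Cap: 20% of £2,700,500 = £540,100
Cap at £540,100: £892,940 exceeds the cap → £540,100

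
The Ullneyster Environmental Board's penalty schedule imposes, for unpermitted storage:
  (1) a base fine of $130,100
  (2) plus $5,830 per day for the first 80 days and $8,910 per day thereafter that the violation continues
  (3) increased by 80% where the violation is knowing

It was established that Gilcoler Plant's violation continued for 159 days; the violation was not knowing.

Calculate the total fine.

$1,300,390

First 80 days: 80 × $5,830 = $466,400
Remaining days: (159 − 80) × $8,910 = $703,890
Per-day component: $466,400 + $703,890 = $1,170,290
Base plus per-day: $130,100 + $1,170,290 = $1,300,390
The violation was not knowing: no 80% increase.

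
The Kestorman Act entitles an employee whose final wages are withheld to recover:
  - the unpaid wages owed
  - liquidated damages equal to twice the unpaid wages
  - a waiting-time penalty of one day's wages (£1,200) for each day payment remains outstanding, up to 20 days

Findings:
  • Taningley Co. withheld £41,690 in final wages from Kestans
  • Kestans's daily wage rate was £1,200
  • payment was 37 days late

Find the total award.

£149,070

Doubled: 2 × £41,690 = £83,380
Penalty days: min(37, 20) = 20
Waiting-time penalty: 20 × £1,200 = £24,000
Total award: £41,690 + £83,380 + £24,000 = £149,070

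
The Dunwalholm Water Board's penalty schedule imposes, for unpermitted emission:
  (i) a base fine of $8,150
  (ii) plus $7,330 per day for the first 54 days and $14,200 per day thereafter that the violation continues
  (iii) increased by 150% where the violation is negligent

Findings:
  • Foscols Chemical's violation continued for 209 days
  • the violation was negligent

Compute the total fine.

$6,512,425

First 54 days: 54 × $7,330 = $395,820
Remaining days: (209 − 54) × $14,200 = $2,201,000
Per-day component: $395,820 + $2,201,000 = $2,596,820
Base plus per-day: $8,150 + $2,596,820 = $2,604,970
Enhancement: 150% of $2,604,970 = $3,907,455
Enhanced fine: $2,604,970 + $3,907,455 = $6,512,425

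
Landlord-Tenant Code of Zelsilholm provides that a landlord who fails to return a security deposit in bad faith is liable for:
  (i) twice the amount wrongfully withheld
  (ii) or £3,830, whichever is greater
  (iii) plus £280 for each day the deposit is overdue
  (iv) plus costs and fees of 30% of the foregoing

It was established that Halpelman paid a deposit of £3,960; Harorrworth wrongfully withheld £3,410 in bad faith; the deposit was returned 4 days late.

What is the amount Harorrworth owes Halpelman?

Doubled: 2 × £3,410 = £6,820
Minimum £3,830: £6,820 meets the minimum, no increase.
Late-return penalty: 4 × £280 = £1,120
Damages plus late penalty: £6,820 + £1,120 = £7,940
Costs and fees: 30% of £7,940 = £2,382
Total recovery: £7,940 + £2,382 = £10,322

£10,322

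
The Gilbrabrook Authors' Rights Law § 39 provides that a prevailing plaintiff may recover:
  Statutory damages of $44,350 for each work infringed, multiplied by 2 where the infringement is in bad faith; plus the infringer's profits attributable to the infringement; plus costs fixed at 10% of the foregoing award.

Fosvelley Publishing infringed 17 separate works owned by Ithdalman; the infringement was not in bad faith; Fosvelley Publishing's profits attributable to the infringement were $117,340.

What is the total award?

$958,419

Statutory damages: 17 × $44,350 = $753,950
Infringement not in bad faith: no ×2 enhancement.
Combined award: $753,950 + $117,340 = $871,290
Costs: 10% of $871,290 = $87,129
Award plus costs: $871,290 + $87,129 = $958,419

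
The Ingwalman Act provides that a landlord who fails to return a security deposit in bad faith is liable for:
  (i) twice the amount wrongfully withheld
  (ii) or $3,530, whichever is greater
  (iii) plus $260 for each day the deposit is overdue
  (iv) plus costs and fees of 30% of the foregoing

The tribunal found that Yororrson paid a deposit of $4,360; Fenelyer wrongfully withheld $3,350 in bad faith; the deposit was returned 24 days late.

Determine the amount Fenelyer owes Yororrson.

Doubled: 2 × $3,350 = $6,700
Minimum $3,530: $6,700 meets the minimum, no increase.
Late-return penalty: 24 × $260 = $6,240
Damages plus late penalty: $6,700 + $6,240 = $12,940
Costs and fees: 30% of $12,940 = $3,882
Total recovery: $12,940 + $3,882 = $16,822

Recovery: $16,822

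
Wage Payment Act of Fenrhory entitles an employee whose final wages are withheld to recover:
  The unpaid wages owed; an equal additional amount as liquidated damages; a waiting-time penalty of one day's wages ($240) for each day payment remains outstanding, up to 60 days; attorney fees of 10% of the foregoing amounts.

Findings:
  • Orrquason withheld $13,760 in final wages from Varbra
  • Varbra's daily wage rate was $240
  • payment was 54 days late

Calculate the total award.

$44,528

Liquidated damages (equal amount): $13,760
Penalty days: min(54, 60) = 54
Waiting-time penalty: 54 × $240 = $12,960
Subtotal: $13,760 + $13,760 + $12,960 = $40,480
Attorney fees: 10% of $40,480 = $4,048
Total award: $40,480 + $4,048 = $44,528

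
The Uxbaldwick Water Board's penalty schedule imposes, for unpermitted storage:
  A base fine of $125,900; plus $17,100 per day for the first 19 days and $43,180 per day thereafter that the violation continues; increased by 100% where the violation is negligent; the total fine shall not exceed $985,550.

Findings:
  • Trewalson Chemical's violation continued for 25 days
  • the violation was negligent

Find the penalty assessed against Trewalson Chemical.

$985,550

First 19 days: 19 × $17,100 = $324,900
Remaining days: (25 − 19) × $43,180 = $259,080
Per-day component: $324,900 + $259,080 = $583,980
Base plus per-day: $125,900 + $583,980 = $709,880
Enhancement: 100% of $709,880 = $709,880
Enhanced fine: $709,880 + $709,880 = $1,419,760
Cap at $985,550: $1,419,760 exceeds the cap → $985,550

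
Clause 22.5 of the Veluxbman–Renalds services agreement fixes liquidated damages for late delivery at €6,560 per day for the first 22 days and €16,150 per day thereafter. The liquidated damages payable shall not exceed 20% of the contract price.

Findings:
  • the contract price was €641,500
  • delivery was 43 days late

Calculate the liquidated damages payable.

First 22 days: 22 × €6,560 = €144,320
Remaining days: (43 − 22) × €16,150 = €339,150
Accrued per-day damages: €144,320 + €339,150 = €483,470
Cap: 20% of €641,500 = €128,300
Cap at €128,300: €483,470 exceeds the cap → €128,300

€128,300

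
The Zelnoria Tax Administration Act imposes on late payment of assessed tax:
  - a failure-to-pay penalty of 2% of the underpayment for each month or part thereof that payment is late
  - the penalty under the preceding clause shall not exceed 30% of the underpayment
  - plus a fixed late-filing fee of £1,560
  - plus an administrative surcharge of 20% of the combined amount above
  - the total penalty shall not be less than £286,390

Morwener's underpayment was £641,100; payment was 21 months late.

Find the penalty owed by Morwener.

Penalty: £286,390

Accrued rate: 2% × 21 = 42%, capped at 30% → 30%
Failure-to-pay penalty: 30% of £641,100 = £192,330
Penalty before surcharge: £192,330 + £1,560 = £193,890
Administrative surcharge: 20% of £193,890 = £38,778
Total penalty: £193,890 + £38,778 = £232,668
Minimum £286,390: £232,668 is below the minimum → £286,390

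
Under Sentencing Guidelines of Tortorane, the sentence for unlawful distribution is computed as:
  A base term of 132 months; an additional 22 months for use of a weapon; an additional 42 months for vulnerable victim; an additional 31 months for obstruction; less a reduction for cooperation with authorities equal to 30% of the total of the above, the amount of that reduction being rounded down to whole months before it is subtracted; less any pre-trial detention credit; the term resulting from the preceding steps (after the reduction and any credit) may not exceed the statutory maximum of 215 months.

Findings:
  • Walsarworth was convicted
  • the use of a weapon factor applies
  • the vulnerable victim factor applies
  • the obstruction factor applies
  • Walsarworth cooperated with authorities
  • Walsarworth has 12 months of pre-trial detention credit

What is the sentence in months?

Use of a weapon enhancement: +22 months
Vulnerable victim enhancement: +42 months
Obstruction enhancement: +31 months
Adjusted term: 132 months + 22 months + 42 months + 31 months = 227 months
Cooperation with authorities reduction: 30% of 227 months = 68 months (rounded down)
After reduction: 227 − 68 = 159 months
Less pre-trial detention credit: 159 months − 12 months = 147 months
Cap at 215 months: 147 months is within the cap, no reduction.

147 months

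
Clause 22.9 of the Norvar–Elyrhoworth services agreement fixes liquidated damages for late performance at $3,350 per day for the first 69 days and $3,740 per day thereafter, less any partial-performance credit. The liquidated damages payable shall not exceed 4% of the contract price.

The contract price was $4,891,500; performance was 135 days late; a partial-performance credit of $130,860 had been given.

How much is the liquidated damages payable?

Liquidated damages: $195,660

First 69 days: 69 × $3,350 = $231,150
Remaining days: (135 − 69) × $3,740 = $246,840
Accrued per-day damages: $231,150 + $246,840 = $477,990
Less partial-performance credit: $477,990 − $130,860 = $347,130
Cap: 4% of $4,891,500 = $195,660
Cap at $195,660: $347,130 exceeds the cap → $195,660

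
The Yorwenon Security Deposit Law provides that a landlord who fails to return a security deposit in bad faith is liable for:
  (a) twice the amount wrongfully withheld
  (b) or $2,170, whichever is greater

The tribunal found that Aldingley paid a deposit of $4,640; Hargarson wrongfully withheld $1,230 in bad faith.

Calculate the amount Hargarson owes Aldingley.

Doubled: 2 × $1,230 = $2,460
Minimum $2,170: $2,460 meets the minimum, no increase.

$2,460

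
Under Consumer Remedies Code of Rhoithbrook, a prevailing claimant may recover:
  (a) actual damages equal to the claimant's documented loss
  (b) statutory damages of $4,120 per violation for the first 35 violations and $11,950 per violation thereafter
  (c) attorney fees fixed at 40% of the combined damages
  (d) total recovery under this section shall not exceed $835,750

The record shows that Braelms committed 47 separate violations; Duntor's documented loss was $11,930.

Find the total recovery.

$419,342

First 35 violations: 35 × $4,120 = $144,200
Remaining violations: (47 − 35) × $11,950 = $143,400
Statutory damages: $144,200 + $143,400 = $287,600
Combined damages: $11,930 + $287,600 = $299,530
Attorney fees: 40% of $299,530 = $119,812
Total before cap: $299,530 + $119,812 = $419,342
Cap at $835,750: $419,342 is within the cap, no reduction.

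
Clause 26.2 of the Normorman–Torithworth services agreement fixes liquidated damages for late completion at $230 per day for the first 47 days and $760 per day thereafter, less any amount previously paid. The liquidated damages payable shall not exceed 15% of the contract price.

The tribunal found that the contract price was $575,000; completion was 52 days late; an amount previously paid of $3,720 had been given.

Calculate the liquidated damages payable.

$10,890

First 47 days: 47 × $230 = $10,810
Remaining days: (52 − 47) × $760 = $3,800
Accrued per-day damages: $10,810 + $3,800 = $14,610
Less amount previously paid: $14,610 − $3,720 = $10,890
Cap: 15% of $575,000 = $86,250
Cap at $86,250: $10,890 is within the cap, no reduction.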